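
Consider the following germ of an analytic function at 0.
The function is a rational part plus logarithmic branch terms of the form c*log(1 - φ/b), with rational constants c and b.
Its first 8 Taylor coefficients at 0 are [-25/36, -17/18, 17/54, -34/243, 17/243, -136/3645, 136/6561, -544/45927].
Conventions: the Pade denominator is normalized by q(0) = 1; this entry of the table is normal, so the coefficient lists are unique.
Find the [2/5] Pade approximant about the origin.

The Pade approximant has numerator coefficients [-25/36, -1187090663/771680952, -4105093021/6945128568]; denominator coefficients [1, 18331235/21435582, 27286579/192920238, -594082/96460119, 1350803/1446901785, -1774936/13022116065].

Taylor coefficients needed (read off): a_0 = -25/36, a_1 = -17/18, a_2 = 17/54, a_3 = -34/243, a_4 = 17/243, a_5 = -136/3645, a_6 = 136/6561, a_7 = -544/45927.
Write the denominator as Q(φ) = 1 + q1*φ + q2*φ^2 + q3*φ^3 + q4*φ^4 + q5*φ^5. Requiring Q*f - P = O(φ^8) with deg P <= 2 kills the coefficients of φ^3..φ^7 in Q*f:
  φ^3: a_3 + q1*a_2 + q2*a_1 + q3*a_0 = 0, i.e. -34/243 + (17/54)*q1 + (-17/18)*q2 + (-25/36)*q3 = 0.
  φ^4: a_4 + q1*a_3 + q2*a_2 + q3*a_1 + q4*a_0 = 0, i.e. 17/243 + (-34/243)*q1 + (17/54)*q2 + (-17/18)*q3 + (-25/36)*q4 = 0.
  φ^5: a_5 + q1*a_4 + q2*a_3 + q3*a_2 + q4*a_1 + q5*a_0 = 0, i.e. -136/3645 + (17/243)*q1 + (-34/243)*q2 + (17/54)*q3 + (-17/18)*q4 + (-25/36)*q5 = 0.
  φ^6: a_6 + q1*a_5 + q2*a_4 + q3*a_3 + q4*a_2 + q5*a_1 = 0, i.e. 136/6561 + (-136/3645)*q1 + (17/243)*q2 + (-34/243)*q3 + (17/54)*q4 + (-17/18)*q5 = 0.
  φ^7: a_7 + q1*a_6 + q2*a_5 + q3*a_4 + q4*a_3 + q5*a_2 = 0, i.e. -544/45927 + (136/6561)*q1 + (-136/3645)*q2 + (17/243)*q3 + (-34/243)*q4 + (17/54)*q5 = 0.
Solving this linear system: q1 = 18331235/21435582, q2 = 27286579/192920238, q3 = -594082/96460119, q4 = 1350803/1446901785, q5 = -1774936/13022116065.
The numerator is Q*f truncated at degree 2: P0 = a_0 = -25/36; P1 = a_1 + q1*a_0 = -1187090663/771680952; P2 = a_2 + q1*a_1 + q2*a_0 = -4105093021/6945128568.


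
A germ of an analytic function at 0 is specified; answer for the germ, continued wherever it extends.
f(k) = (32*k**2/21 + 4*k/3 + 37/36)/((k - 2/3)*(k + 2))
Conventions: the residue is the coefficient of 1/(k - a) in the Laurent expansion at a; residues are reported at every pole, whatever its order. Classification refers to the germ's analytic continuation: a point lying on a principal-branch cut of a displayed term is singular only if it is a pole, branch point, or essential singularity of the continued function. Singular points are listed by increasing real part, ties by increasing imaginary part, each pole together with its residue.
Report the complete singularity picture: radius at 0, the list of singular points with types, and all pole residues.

Radius of convergence at 0: 2/3.
At -2: a pole of order 1; residue -1123/672.
At 2/3: a pole of order 1; residue 1961/2016.

Denominator factor (k + 2): pole of order 1 at -2, modulus 2.
Denominator factor (k - 2/3): pole of order 1 at 2/3, modulus 2/3.
The radius of convergence is the smallest modulus among the singular points: 2/3.
At the order-1 pole -2 set g(k) = (k - (-2))*f(k) = (32*k**2/21 + 4*k/3 + 37/36)/(k - 2/3).
Simple pole: residue = g(a) at a = -2, which is -1123/672.
At the order-1 pole 2/3 set g(k) = (k - (2/3))*f(k) = (32*k**2/21 + 4*k/3 + 37/36)/(k + 2).
Simple pole: residue = g(a) at a = 2/3, which is 1961/2016.
List the singular points by increasing real part (a conjugate pair: the negative imaginary part first).


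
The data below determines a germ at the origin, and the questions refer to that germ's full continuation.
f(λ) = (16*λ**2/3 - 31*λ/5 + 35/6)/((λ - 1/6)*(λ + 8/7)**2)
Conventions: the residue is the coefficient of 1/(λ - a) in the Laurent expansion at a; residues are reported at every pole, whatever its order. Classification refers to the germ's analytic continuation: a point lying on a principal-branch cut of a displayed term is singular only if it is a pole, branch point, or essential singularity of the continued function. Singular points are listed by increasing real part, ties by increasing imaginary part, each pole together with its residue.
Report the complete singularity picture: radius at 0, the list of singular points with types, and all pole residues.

Radius of convergence at 0: 1/6.
At -8/7: a pole of order 2; residue 37024/15125.
At 1/6: a pole of order 1; residue 130928/45375.

Denominator factor (λ + 8/7)^2: pole of order 2 at -8/7, modulus 8/7.
Denominator factor (λ - 1/6): pole of order 1 at 1/6, modulus 1/6.
The radius of convergence is the smallest modulus among the singular points: 1/6.
At the order-2 pole -8/7 set g(λ) = (λ - (-8/7))^2*f(λ) = (16*λ**2/3 - 31*λ/5 + 35/6)/(λ - 1/6).
Order-2 pole: residue = g'(a); g'(-8/7) = 37024/15125, so the residue is 37024/15125.
At the order-1 pole 1/6 set g(λ) = (λ - (1/6))*f(λ) = (16*λ**2/3 - 31*λ/5 + 35/6)/(λ + 8/7)**2.
Simple pole: residue = g(a) at a = 1/6, which is 130928/45375.
List the singular points by increasing real part (a conjugate pair: the negative imaginary part first).


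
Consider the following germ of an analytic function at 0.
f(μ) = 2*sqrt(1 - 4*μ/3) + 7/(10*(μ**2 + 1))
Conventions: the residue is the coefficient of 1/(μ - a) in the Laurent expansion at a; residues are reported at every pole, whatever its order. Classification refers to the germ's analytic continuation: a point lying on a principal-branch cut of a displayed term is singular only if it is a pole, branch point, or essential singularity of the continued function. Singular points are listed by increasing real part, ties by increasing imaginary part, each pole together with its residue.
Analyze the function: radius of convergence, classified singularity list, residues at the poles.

Denominator factor (μ**2 + 1): discriminant -4, complex-conjugate roots (1)*i and -(1)*i; poles of order 1, moduli 1 and 1.
Branch term (2)*sqrt(1 - μ/(3/4)): its argument vanishes at μ = 3/4, a square-root branch point, modulus 3/4.
The radius of convergence is the smallest modulus among the singular points: 3/4.
The branch term is analytic at -(1)*i and contributes nothing to the residue; only the rational part matters.
The factor μ**2 + 1 splits as (μ - a)(μ - a') with a = -(1)*i, a' = (1)*i. At the order-1 pole a set g(μ) = (μ - a)*(rational part) = [7/10] / (μ - a').
Simple pole: residue = g(a) at a = -(1)*i, which is (7/20)*i.
The branch term is analytic at (1)*i and contributes nothing to the residue; only the rational part matters.
The factor μ**2 + 1 splits as (μ - a)(μ - a') with a = (1)*i, a' = -(1)*i. At the order-1 pole a set g(μ) = (μ - a)*(rational part) = [7/10] / (μ - a').
Simple pole: residue = g(a) at a = (1)*i, which is -(7/20)*i.
List the singular points by increasing real part (a conjugate pair: the negative imaginary part first).

Radius of convergence at 0: 3/4.
At -(1)*i: a pole of order 1; residue (7/20)*i.
At (1)*i: a pole of order 1; residue -(7/20)*i.
At 3/4: an algebraic (square-root) branch point.


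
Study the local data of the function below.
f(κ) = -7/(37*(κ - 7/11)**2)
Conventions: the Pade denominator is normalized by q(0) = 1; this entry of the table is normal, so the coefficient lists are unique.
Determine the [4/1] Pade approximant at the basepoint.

The Pade approximant has numerator coefficients [-121/259, -5324/9065, -43923/63455, -322102/444185, -1771561/3109295]; denominator coefficients [1, -66/35].

Taylor coefficients needed (expand at 0): a_0 = -121/259, a_1 = -2662/1813, a_2 = -43923/12691, a_3 = -644204/88837, a_4 = -8857805/621859, a_5 = -116923026/4353013.
Write the denominator as Q(κ) = 1 + q1*κ. Requiring Q*f - P = O(κ^6) with deg P <= 4 kills the coefficients of κ^5..κ^5 in Q*f:
  κ^5: a_5 + q1*a_4 = 0, i.e. -116923026/4353013 + (-8857805/621859)*q1 = 0.
Solving this linear system: q1 = -66/35.
The numerator is Q*f truncated at degree 4: P0 = a_0 = -121/259; P1 = a_1 + q1*a_0 = -5324/9065; P2 = a_2 + q1*a_1 = -43923/63455; P3 = a_3 + q1*a_2 = -322102/444185; P4 = a_4 + q1*a_3 = -1771561/3109295.


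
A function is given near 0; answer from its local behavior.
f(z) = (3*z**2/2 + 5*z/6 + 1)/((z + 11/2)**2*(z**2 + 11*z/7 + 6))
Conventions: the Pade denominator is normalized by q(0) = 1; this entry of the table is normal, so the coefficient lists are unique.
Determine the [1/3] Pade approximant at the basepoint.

Taylor coefficients needed (expand at 0): a_0 = 2/363, a_1 = 32/27951, a_2 = 12748/2152227, a_3 = -733234/165721479, a_4 = 34872199/38281661649.
Write the denominator as Q(z) = 1 + q1*z + q2*z^2 + q3*z^3. Requiring Q*f - P = O(z^5) with deg P <= 1 kills the coefficients of z^2..z^4 in Q*f:
  z^2: a_2 + q1*a_1 + q2*a_0 = 0, i.e. 12748/2152227 + (32/27951)*q1 + (2/363)*q2 = 0.
  z^3: a_3 + q1*a_2 + q2*a_1 + q3*a_0 = 0, i.e. -733234/165721479 + (12748/2152227)*q1 + (32/27951)*q2 + (2/363)*q3 = 0.
  z^4: a_4 + q1*a_3 + q2*a_2 + q3*a_1 = 0, i.e. 34872199/38281661649 + (-733234/165721479)*q1 + (12748/2152227)*q2 + (32/27951)*q3 = 0.
Solving this linear system: q1 = -304099/485562, q2 = -2523490/2670591, q3 = 4467046/2670591.
The numerator is Q*f truncated at degree 1: P0 = a_0 = 2/363; P1 = a_1 + q1*a_0 = -2639/1144539.

The Pade approximant has numerator coefficients [2/363, -2639/1144539]; denominator coefficients [1, -304099/485562, -2523490/2670591, 4467046/2670591].


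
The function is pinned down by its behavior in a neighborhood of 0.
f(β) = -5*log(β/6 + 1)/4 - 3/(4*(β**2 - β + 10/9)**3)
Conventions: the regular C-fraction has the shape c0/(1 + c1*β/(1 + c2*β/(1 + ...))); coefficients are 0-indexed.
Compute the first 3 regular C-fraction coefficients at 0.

The regular C-fraction coefficients are [-2187/4000, -202147/65610, 31702005373/13262864670].

Taylor coefficients (expand at 0): a_0 = -2187/4000, a_1 = -202147/120000, a_2 = -1047257/900000.
c0 = a_0 = -2187/4000. Peel one level at a time: if S = 1 + c*β/S' with S'(0) = 1, then c is the β-coefficient of S and S' = c*β/(S - 1).
S_1 = c0/f = 1 + (-202147/65610)*β + (31702005373/4304672100)*β^2 + ...; c1 = -202147/65610.
S_2 = c1*β/(S_1 - 1) = 1 + (31702005373/13262864670)*β + ...; c2 = 31702005373/13262864670.


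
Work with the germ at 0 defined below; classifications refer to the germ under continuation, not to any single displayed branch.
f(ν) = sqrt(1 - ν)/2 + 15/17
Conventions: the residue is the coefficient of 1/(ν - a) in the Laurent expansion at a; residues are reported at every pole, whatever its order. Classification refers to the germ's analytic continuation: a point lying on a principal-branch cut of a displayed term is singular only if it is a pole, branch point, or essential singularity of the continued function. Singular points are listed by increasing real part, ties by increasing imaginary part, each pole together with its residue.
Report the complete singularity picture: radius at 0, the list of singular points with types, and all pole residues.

Radius of convergence at 0: 1.
At 1: an algebraic (square-root) branch point.

Branch term (1/2)*sqrt(1 - ν/(1)): its argument vanishes at ν = 1, a square-root branch point, modulus 1.
The radius of convergence is the smallest modulus among the singular points: 1.


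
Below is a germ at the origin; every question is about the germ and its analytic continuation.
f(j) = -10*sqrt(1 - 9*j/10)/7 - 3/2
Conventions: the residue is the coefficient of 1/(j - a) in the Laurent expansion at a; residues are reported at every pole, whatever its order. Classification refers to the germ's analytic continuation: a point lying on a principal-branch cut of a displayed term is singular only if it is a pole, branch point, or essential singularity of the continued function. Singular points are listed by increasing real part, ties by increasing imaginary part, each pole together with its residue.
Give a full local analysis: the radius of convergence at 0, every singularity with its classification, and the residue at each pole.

Branch term (-10/7)*sqrt(1 - j/(10/9)): its argument vanishes at j = 10/9, a square-root branch point, modulus 10/9.
The radius of convergence is the smallest modulus among the singular points: 10/9.

Radius of convergence at 0: 10/9.
At 10/9: an algebraic (square-root) branch point.


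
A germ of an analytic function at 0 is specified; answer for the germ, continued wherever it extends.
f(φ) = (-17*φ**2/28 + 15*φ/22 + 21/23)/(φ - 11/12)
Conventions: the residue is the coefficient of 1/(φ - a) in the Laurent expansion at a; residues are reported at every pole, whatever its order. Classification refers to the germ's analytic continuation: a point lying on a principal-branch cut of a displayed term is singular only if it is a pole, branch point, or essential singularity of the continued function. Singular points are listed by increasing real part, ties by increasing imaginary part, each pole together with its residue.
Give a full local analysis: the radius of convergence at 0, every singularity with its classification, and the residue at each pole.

Radius of convergence at 0: 11/12.
At 11/12: a pole of order 1; residue 95321/92736.

Denominator factor (φ - 11/12): pole of order 1 at 11/12, modulus 11/12.
The radius of convergence is the smallest modulus among the singular points: 11/12.
At the order-1 pole 11/12 set g(φ) = (φ - (11/12))*f(φ) = -17*φ**2/28 + 15*φ/22 + 21/23.
Simple pole: residue = g(a) at a = 11/12, which is 95321/92736.


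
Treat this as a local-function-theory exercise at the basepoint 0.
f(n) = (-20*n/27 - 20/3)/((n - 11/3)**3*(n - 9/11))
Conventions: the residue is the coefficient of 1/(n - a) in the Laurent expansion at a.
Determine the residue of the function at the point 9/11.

The residue is 32670/103823.

At the order-1 pole 9/11 set g(n) = (n - (9/11))*f(n) = (-20*n/27 - 20/3)/(n - 11/3)**3.
Simple pole: residue = g(a) at a = 9/11, which is 32670/103823.


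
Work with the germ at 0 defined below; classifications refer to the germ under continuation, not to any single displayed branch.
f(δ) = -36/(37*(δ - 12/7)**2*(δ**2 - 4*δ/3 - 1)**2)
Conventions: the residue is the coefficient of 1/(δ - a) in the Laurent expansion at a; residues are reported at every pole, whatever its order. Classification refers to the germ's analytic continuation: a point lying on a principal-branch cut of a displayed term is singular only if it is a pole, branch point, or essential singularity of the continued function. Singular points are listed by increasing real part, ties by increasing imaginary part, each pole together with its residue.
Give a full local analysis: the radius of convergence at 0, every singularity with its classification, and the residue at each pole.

Radius of convergence at 0: -2/3 + (1/3)*sqrt(13).
At 2/3 - (1/3)*sqrt(13): a pole of order 2; residue 8874096/181781 - (416436153/30720989)*sqrt(13).
At 12/7: a pole of order 2; residue -17748192/181781.
At 2/3 + (1/3)*sqrt(13): a pole of order 2; residue 8874096/181781 + (416436153/30720989)*sqrt(13).

Denominator factor (δ**2 - 4*δ/3 - 1)^2: discriminant 52/9, real irrational roots 2/3 + (1/3)*sqrt(13) and 2/3 - (1/3)*sqrt(13); poles of order 2, moduli 2/3 + (1/3)*sqrt(13) and -2/3 + (1/3)*sqrt(13).
Denominator factor (δ - 12/7)^2: pole of order 2 at 12/7, modulus 12/7.
The radius of convergence is the smallest modulus among the singular points: -2/3 + (1/3)*sqrt(13).
The factor δ**2 - 4*δ/3 - 1 splits as (δ - a)(δ - a') with a = 2/3 - (1/3)*sqrt(13), a' = 2/3 + (1/3)*sqrt(13). At the order-2 pole a set g(δ) = (δ - a)^2*f(δ) = [-36/(37*(δ - 12/7)**2)] / (δ - a')^2.
Order-2 pole: residue = g'(a); g'(2/3 - (1/3)*sqrt(13)) = 8874096/181781 - (416436153/30720989)*sqrt(13), so the residue is 8874096/181781 - (416436153/30720989)*sqrt(13).
At the order-2 pole 12/7 set g(δ) = (δ - (12/7))^2*f(δ) = -36/(37*(δ**2 - 4*δ/3 - 1)**2).
Order-2 pole: residue = g'(a); g'(12/7) = -17748192/181781, so the residue is -17748192/181781.
The factor δ**2 - 4*δ/3 - 1 splits as (δ - a)(δ - a') with a = 2/3 + (1/3)*sqrt(13), a' = 2/3 - (1/3)*sqrt(13). At the order-2 pole a set g(δ) = (δ - a)^2*f(δ) = [-36/(37*(δ - 12/7)**2)] / (δ - a')^2.
Order-2 pole: residue = g'(a); g'(2/3 + (1/3)*sqrt(13)) = 8874096/181781 + (416436153/30720989)*sqrt(13), so the residue is 8874096/181781 + (416436153/30720989)*sqrt(13).
List the singular points by increasing real part (a conjugate pair: the negative imaginary part first).


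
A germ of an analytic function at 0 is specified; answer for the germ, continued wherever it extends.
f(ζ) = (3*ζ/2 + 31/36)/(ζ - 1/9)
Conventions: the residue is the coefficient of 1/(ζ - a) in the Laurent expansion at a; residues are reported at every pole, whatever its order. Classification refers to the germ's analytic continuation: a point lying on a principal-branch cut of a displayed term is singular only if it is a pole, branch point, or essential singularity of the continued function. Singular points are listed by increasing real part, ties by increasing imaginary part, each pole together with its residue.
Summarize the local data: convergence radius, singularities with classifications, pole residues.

Radius of convergence at 0: 1/9.
At 1/9: a pole of order 1; residue 37/36.

Denominator factor (ζ - 1/9): pole of order 1 at 1/9, modulus 1/9.
The radius of convergence is the smallest modulus among the singular points: 1/9.
At the order-1 pole 1/9 set g(ζ) = (ζ - (1/9))*f(ζ) = 3*ζ/2 + 31/36.
Simple pole: residue = g(a) at a = 1/9, which is 37/36.


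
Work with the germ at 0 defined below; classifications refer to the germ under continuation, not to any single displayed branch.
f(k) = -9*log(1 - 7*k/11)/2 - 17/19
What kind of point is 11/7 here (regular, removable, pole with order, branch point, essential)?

The point is a logarithmic branch point.

The term (-9/2)*log(1 - k/(11/7)) has argument 1 - 11/7/(11/7) = 0 at 11/7: a logarithmic (infinitely-sheeted) branch point; the remaining terms are analytic or single-valued there.


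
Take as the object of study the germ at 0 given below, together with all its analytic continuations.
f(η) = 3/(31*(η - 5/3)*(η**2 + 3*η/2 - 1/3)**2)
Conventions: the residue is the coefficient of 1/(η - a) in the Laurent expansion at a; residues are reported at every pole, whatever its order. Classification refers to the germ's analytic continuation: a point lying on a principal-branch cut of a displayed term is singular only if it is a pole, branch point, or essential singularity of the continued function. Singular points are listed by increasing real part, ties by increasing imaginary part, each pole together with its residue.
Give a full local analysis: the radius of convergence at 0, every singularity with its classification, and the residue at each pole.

Radius of convergence at 0: -3/4 + (1/12)*sqrt(129).
At -3/4 - (1/12)*sqrt(129): a pole of order 2; residue -486/245551 - (355482/454023799)*sqrt(129).
At -3/4 + (1/12)*sqrt(129): a pole of order 2; residue -486/245551 + (355482/454023799)*sqrt(129).
At 5/3: a pole of order 1; residue 972/245551.

Denominator factor (η - 5/3): pole of order 1 at 5/3, modulus 5/3.
Denominator factor (η**2 + 3*η/2 - 1/3)^2: discriminant 43/12, real irrational roots -3/4 + (1/12)*sqrt(129) and -3/4 - (1/12)*sqrt(129); poles of order 2, moduli -3/4 + (1/12)*sqrt(129) and 3/4 + (1/12)*sqrt(129).
The radius of convergence is the smallest modulus among the singular points: -3/4 + (1/12)*sqrt(129).
The factor η**2 + 3*η/2 - 1/3 splits as (η - a)(η - a') with a = -3/4 - (1/12)*sqrt(129), a' = -3/4 + (1/12)*sqrt(129). At the order-2 pole a set g(η) = (η - a)^2*f(η) = [3/(31*(η - 5/3))] / (η - a')^2.
Order-2 pole: residue = g'(a); g'(-3/4 - (1/12)*sqrt(129)) = -486/245551 - (355482/454023799)*sqrt(129), so the residue is -486/245551 - (355482/454023799)*sqrt(129).
The factor η**2 + 3*η/2 - 1/3 splits as (η - a)(η - a') with a = -3/4 + (1/12)*sqrt(129), a' = -3/4 - (1/12)*sqrt(129). At the order-2 pole a set g(η) = (η - a)^2*f(η) = [3/(31*(η - 5/3))] / (η - a')^2.
Order-2 pole: residue = g'(a); g'(-3/4 + (1/12)*sqrt(129)) = -486/245551 + (355482/454023799)*sqrt(129), so the residue is -486/245551 + (355482/454023799)*sqrt(129).
At the order-1 pole 5/3 set g(η) = (η - (5/3))*f(η) = 3/(31*(η**2 + 3*η/2 - 1/3)**2).
Simple pole: residue = g(a) at a = 5/3, which is 972/245551.
List the singular points by increasing real part (a conjugate pair: the negative imaginary part first).


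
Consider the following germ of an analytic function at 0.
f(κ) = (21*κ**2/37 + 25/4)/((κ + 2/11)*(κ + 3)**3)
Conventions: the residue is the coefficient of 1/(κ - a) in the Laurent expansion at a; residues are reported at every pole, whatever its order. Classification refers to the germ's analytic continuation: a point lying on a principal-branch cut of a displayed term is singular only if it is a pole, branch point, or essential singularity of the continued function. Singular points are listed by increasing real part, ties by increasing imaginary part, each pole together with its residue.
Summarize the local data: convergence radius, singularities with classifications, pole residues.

Denominator factor (κ + 2/11): pole of order 1 at -2/11, modulus 2/11.
Denominator factor (κ + 3)^3: pole of order 3 at -3, modulus 3.
The radius of convergence is the smallest modulus among the singular points: 2/11.
At the order-3 pole -3 set g(κ) = (κ - (-3))^3*f(κ) = (21*κ**2/37 + 25/4)/(κ + 2/11).
Order-3 pole: residue = g''(a)/2; g''(-3) = -1234871/2204534, so the residue is -1234871/4409068.
At the order-1 pole -2/11 set g(κ) = (κ - (-2/11))*f(κ) = (21*κ**2/37 + 25/4)/(κ + 3)**3.
Simple pole: residue = g(a) at a = -2/11, which is 1234871/4409068.
List the singular points by increasing real part (a conjugate pair: the negative imaginary part first).

Radius of convergence at 0: 2/11.
At -3: a pole of order 3; residue -1234871/4409068.
At -2/11: a pole of order 1; residue 1234871/4409068.


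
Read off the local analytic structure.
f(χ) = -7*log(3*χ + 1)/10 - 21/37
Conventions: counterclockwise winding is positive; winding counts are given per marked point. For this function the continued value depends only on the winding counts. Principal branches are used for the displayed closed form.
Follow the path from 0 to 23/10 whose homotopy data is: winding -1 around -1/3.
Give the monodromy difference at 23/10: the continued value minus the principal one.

The rational part is single-valued and drops out of the difference; each branch term changes only by its own monodromy.
(-7/10)*log(1 - χ/(-1/3)): each positive loop around -1/3 adds 2*pi*i to the log, so winding -1 contributes (-7/10)*(-1)*2*pi*i = (7/5)*pi*i.
Summing the contributions at χ = 23/10 gives (7/5)*pi*i.

Continued minus principal equals (7/5)*pi*i.


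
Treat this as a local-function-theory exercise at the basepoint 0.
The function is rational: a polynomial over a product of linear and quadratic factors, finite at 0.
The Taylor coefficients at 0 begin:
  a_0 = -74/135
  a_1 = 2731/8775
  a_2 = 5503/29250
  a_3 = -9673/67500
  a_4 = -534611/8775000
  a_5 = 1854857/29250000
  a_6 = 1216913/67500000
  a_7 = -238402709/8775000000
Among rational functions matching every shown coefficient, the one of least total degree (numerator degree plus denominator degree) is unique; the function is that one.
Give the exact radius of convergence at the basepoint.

No rational of total degree below 3 reproduces all 8 coefficients; solving the [1/2] Pade equations on them gives f(ψ) = (25*ψ/39 - 37/27)/(ψ**2 + ψ/4 + 5/2), whose expansion matches every shown term.
Denominator factor (ψ**2 + ψ/4 + 5/2): discriminant -159/16, complex-conjugate roots (-1/8) + ((1/8)*sqrt(159))*i and (-1/8) - ((1/8)*sqrt(159))*i; poles of order 1, moduli (1/2)*sqrt(10) and (1/2)*sqrt(10).
The radius of convergence is the smallest modulus among the singular points: (1/2)*sqrt(10).

The radius of convergence is (1/2)*sqrt(10).


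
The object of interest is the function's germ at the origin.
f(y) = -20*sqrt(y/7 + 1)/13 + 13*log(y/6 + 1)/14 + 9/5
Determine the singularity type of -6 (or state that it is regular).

The point is a logarithmic branch point.

The term (13/14)*log(1 - y/(-6)) has argument 1 - -6/(-6) = 0 at -6: a logarithmic (infinitely-sheeted) branch point; the remaining terms are analytic or single-valued there.


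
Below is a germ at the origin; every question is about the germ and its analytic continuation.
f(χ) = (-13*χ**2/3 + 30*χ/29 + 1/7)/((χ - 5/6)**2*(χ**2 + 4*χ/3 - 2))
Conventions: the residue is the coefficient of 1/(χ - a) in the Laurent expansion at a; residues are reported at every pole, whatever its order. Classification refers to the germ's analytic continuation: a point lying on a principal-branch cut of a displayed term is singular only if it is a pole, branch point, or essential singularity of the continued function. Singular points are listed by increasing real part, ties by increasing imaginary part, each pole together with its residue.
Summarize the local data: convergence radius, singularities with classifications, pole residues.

Radius of convergence at 0: 5/6.
At -2/3 - (1/3)*sqrt(22): a pole of order 1; residue -949244/9947 + (2245027/109417)*sqrt(22).
At 5/6: a pole of order 2; residue 1898488/9947.
At -2/3 + (1/3)*sqrt(22): a pole of order 1; residue -949244/9947 - (2245027/109417)*sqrt(22).

Denominator factor (χ - 5/6)^2: pole of order 2 at 5/6, modulus 5/6.
Denominator factor (χ**2 + 4*χ/3 - 2): discriminant 88/9, real irrational roots -2/3 + (1/3)*sqrt(22) and -2/3 - (1/3)*sqrt(22); poles of order 1, moduli -2/3 + (1/3)*sqrt(22) and 2/3 + (1/3)*sqrt(22).
The radius of convergence is the smallest modulus among the singular points: 5/6.
The factor χ**2 + 4*χ/3 - 2 splits as (χ - a)(χ - a') with a = -2/3 - (1/3)*sqrt(22), a' = -2/3 + (1/3)*sqrt(22). At the order-1 pole a set g(χ) = (χ - a)*f(χ) = [(-13*χ**2/3 + 30*χ/29 + 1/7)/(χ - 5/6)**2] / (χ - a').
Simple pole: residue = g(a) at a = -2/3 - (1/3)*sqrt(22), which is -949244/9947 + (2245027/109417)*sqrt(22).
At the order-2 pole 5/6 set g(χ) = (χ - (5/6))^2*f(χ) = (-13*χ**2/3 + 30*χ/29 + 1/7)/(χ**2 + 4*χ/3 - 2).
Order-2 pole: residue = g'(a); g'(5/6) = 1898488/9947, so the residue is 1898488/9947.
The factor χ**2 + 4*χ/3 - 2 splits as (χ - a)(χ - a') with a = -2/3 + (1/3)*sqrt(22), a' = -2/3 - (1/3)*sqrt(22). At the order-1 pole a set g(χ) = (χ - a)*f(χ) = [(-13*χ**2/3 + 30*χ/29 + 1/7)/(χ - 5/6)**2] / (χ - a').
Simple pole: residue = g(a) at a = -2/3 + (1/3)*sqrt(22), which is -949244/9947 - (2245027/109417)*sqrt(22).
List the singular points by increasing real part (a conjugate pair: the negative imaginary part first).


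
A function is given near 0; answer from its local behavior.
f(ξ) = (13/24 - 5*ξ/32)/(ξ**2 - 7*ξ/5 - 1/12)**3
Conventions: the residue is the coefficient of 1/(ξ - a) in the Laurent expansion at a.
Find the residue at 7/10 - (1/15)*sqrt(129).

The residue is -(2334375/81415168)*sqrt(129).

The factor ξ**2 - 7*ξ/5 - 1/12 splits as (ξ - a)(ξ - a') with a = 7/10 - (1/15)*sqrt(129), a' = 7/10 + (1/15)*sqrt(129). At the order-3 pole a set g(ξ) = (ξ - a)^3*f(ξ) = [13/24 - 5*ξ/32] / (ξ - a')^3.
Order-3 pole: residue = g''(a)/2; g''(7/10 - (1/15)*sqrt(129)) = -(2334375/40707584)*sqrt(129), so the residue is -(2334375/81415168)*sqrt(129).


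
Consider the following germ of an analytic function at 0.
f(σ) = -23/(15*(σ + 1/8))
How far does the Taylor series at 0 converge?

Denominator factor (σ + 1/8): pole of order 1 at -1/8, modulus 1/8.
The radius of convergence is the smallest modulus among the singular points: 1/8.

The radius of convergence is 1/8.


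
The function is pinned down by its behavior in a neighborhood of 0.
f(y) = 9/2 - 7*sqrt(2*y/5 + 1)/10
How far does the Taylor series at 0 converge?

The radius of convergence is 5/2.

Branch term (-7/10)*sqrt(1 - y/(-5/2)): its argument vanishes at y = -5/2, a square-root branch point, modulus 5/2.
The radius of convergence is the smallest modulus among the singular points: 5/2.


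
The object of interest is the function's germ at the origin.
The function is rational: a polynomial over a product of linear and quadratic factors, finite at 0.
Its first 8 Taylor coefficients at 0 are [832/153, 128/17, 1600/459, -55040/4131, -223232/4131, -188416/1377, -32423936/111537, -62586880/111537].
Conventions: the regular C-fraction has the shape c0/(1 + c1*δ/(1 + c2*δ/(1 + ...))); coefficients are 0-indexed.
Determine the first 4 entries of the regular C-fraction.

The regular C-fraction coefficients are [832/153, -18/13, 647/702, -75205/34938].

Taylor coefficients (read off): a_0 = 832/153, a_1 = 128/17, a_2 = 1600/459, a_3 = -55040/4131.
c0 = a_0 = 832/153. Peel one level at a time: if S = 1 + c*δ/S' with S'(0) = 1, then c is the δ-coefficient of S and S' = c*δ/(S - 1).
S_1 = c0/f = 1 + (-18/13)*δ + (647/507)*δ^2 + ...; c1 = -18/13.
S_2 = c1*δ/(S_1 - 1) = 1 + (647/702)*δ + (5785/2916)*δ^2 + ...; c2 = 647/702.
S_3 = c2*δ/(S_2 - 1) = 1 + (-75205/34938)*δ + ...; c3 = -75205/34938.


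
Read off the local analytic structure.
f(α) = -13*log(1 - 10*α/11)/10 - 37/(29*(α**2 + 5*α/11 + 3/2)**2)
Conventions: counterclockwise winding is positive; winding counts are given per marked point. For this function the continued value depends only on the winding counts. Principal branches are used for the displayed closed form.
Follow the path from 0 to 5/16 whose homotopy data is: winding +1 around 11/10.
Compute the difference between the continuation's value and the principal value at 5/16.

Continued minus principal equals -(13/5)*pi*i.

The rational part is single-valued and drops out of the difference; each branch term changes only by its own monodromy.
(-13/10)*log(1 - α/(11/10)): each positive loop around 11/10 adds 2*pi*i to the log, so winding +1 contributes (-13/10)*(1)*2*pi*i = -(13/5)*pi*i.
Summing the contributions at α = 5/16 gives -(13/5)*pi*i.


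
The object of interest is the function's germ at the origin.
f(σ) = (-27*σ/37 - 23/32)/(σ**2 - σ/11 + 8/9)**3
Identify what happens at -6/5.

Denominator factors: σ**2 - σ/11 + 8/9 = 6034/2475 at σ = -6/5 — none vanishes.
So the germ continues analytically to -6/5.

The point is a regular point.


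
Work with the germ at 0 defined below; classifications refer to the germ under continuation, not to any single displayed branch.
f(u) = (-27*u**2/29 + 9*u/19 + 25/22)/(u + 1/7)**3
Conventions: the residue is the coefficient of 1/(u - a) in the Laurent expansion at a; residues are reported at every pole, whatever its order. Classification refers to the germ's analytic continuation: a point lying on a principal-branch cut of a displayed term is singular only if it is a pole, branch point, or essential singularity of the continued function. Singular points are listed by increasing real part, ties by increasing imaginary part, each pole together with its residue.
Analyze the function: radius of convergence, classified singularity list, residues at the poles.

Denominator factor (u + 1/7)^3: pole of order 3 at -1/7, modulus 1/7.
The radius of convergence is the smallest modulus among the singular points: 1/7.
At the order-3 pole -1/7 set g(u) = (u - (-1/7))^3*f(u) = -27*u**2/29 + 9*u/19 + 25/22.
Order-3 pole: residue = g''(a)/2; g''(-1/7) = -54/29, so the residue is -27/29.

Radius of convergence at 0: 1/7.
At -1/7: a pole of order 3; residue -27/29.


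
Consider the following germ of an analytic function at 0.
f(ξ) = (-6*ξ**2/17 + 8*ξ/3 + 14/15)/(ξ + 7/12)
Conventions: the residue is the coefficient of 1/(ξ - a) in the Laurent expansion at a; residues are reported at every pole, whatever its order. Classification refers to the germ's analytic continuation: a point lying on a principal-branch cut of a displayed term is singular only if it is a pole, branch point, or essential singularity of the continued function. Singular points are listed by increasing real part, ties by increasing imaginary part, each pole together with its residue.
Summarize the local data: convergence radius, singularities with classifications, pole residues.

Radius of convergence at 0: 7/12.
At -7/12: a pole of order 1; residue -4543/6120.

Denominator factor (ξ + 7/12): pole of order 1 at -7/12, modulus 7/12.
The radius of convergence is the smallest modulus among the singular points: 7/12.
At the order-1 pole -7/12 set g(ξ) = (ξ - (-7/12))*f(ξ) = -6*ξ**2/17 + 8*ξ/3 + 14/15.
Simple pole: residue = g(a) at a = -7/12, which is -4543/6120.


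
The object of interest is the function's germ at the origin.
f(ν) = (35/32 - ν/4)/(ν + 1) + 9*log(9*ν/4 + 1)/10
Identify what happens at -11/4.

The point is a regular point.

Denominator factors: ν + 1 = -7/4 at ν = -11/4 — none vanishes.
Branch term log(1 - ν/(-4/9)): argument at -11/4 is -83/16, nonzero, so -11/4 is not its branch point (a point on a principal cut is still regular for the continued germ).
So the germ continues analytically to -11/4.


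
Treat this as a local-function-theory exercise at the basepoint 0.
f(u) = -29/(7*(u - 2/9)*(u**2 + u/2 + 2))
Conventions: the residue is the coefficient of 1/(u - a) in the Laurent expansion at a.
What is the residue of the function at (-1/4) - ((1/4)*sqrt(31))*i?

The residue is (2349/2450) + ((4437/75950)*sqrt(31))*i.

The factor u**2 + u/2 + 2 splits as (u - a)(u - a') with a = (-1/4) - ((1/4)*sqrt(31))*i, a' = (-1/4) + ((1/4)*sqrt(31))*i. At the order-1 pole a set g(u) = (u - a)*f(u) = [-29/(7*(u - 2/9))] / (u - a').
Simple pole: residue = g(a) at a = (-1/4) - ((1/4)*sqrt(31))*i, which is (2349/2450) + ((4437/75950)*sqrt(31))*i.


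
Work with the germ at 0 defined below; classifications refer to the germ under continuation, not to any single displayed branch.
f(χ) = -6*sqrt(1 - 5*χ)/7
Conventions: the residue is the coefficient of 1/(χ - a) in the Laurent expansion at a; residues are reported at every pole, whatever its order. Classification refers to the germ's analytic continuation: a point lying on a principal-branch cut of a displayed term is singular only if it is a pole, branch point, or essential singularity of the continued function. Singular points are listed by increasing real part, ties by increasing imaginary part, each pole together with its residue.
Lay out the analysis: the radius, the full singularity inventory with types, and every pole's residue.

Branch term (-6/7)*sqrt(1 - χ/(1/5)): its argument vanishes at χ = 1/5, a square-root branch point, modulus 1/5.
The radius of convergence is the smallest modulus among the singular points: 1/5.

Radius of convergence at 0: 1/5.
At 1/5: an algebraic (square-root) branch point.


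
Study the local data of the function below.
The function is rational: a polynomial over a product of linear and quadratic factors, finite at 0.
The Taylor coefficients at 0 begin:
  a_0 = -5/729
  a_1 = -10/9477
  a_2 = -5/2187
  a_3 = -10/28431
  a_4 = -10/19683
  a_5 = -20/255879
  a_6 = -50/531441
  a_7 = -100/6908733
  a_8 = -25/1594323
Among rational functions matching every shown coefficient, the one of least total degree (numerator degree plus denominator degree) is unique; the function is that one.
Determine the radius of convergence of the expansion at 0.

The radius of convergence is 3.

No rational of total degree below 7 reproduces all 9 coefficients; solving the [1/6] Pade equations on them gives f(r) = (10*r/13 + 5)/((r - 3)**3*(r + 3)**3), whose expansion matches every shown term.
Denominator factor (r - 3)^3: pole of order 3 at 3, modulus 3.
Denominator factor (r + 3)^3: pole of order 3 at -3, modulus 3.
The radius of convergence is the smallest modulus among the singular points: 3.


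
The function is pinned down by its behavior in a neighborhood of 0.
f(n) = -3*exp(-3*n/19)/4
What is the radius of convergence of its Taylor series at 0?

The factor exp(-3*n/19) is entire and contributes no finite singular point.
The polynomial part has no poles.
No finite singular points: the Taylor series at 0 converges everywhere.

The radius of convergence is infinite.


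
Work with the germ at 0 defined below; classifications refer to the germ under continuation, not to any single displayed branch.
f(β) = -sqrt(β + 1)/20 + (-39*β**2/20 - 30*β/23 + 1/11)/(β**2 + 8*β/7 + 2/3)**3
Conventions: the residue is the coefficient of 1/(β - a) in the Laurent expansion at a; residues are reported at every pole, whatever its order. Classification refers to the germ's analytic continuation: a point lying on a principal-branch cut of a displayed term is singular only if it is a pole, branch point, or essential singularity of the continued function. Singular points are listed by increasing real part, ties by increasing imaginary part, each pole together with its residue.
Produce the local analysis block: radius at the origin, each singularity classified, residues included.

Denominator factor (β**2 + 8*β/7 + 2/3)^3: discriminant -200/147, complex-conjugate roots (-4/7) + ((5/21)*sqrt(6))*i and (-4/7) - ((5/21)*sqrt(6))*i; poles of order 3, moduli (1/3)*sqrt(6) and (1/3)*sqrt(6).
Branch term (-1/20)*sqrt(1 - β/(-1)): its argument vanishes at β = -1, a square-root branch point, modulus 1.
The radius of convergence is the smallest modulus among the singular points: (1/3)*sqrt(6).
The branch term is analytic at (-4/7) - ((5/21)*sqrt(6))*i and contributes nothing to the residue; only the rational part matters.
The factor β**2 + 8*β/7 + 2/3 splits as (β - a)(β - a') with a = (-4/7) - ((5/21)*sqrt(6))*i, a' = (-4/7) + ((5/21)*sqrt(6))*i. At the order-3 pole a set g(β) = (β - a)^3*(rational part) = [-39*β**2/20 - 30*β/23 + 1/11] / (β - a')^3.
Order-3 pole: residue = g''(a)/2; g''((-4/7) - ((5/21)*sqrt(6))*i) = -((24767001/506000000)*sqrt(6))*i, so the residue is -((24767001/1012000000)*sqrt(6))*i.
The branch term is analytic at (-4/7) + ((5/21)*sqrt(6))*i and contributes nothing to the residue; only the rational part matters.
The factor β**2 + 8*β/7 + 2/3 splits as (β - a)(β - a') with a = (-4/7) + ((5/21)*sqrt(6))*i, a' = (-4/7) - ((5/21)*sqrt(6))*i. At the order-3 pole a set g(β) = (β - a)^3*(rational part) = [-39*β**2/20 - 30*β/23 + 1/11] / (β - a')^3.
Order-3 pole: residue = g''(a)/2; g''((-4/7) + ((5/21)*sqrt(6))*i) = ((24767001/506000000)*sqrt(6))*i, so the residue is ((24767001/1012000000)*sqrt(6))*i.
List the singular points by increasing real part (a conjugate pair: the negative imaginary part first).

Radius of convergence at 0: (1/3)*sqrt(6).
At -1: an algebraic (square-root) branch point.
At (-4/7) - ((5/21)*sqrt(6))*i: a pole of order 3; residue -((24767001/1012000000)*sqrt(6))*i.
At (-4/7) + ((5/21)*sqrt(6))*i: a pole of order 3; residue ((24767001/1012000000)*sqrt(6))*i.


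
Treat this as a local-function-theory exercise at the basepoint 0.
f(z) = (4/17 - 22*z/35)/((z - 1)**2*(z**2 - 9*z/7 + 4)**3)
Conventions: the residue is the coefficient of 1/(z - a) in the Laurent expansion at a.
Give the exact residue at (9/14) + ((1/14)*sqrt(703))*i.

The factor z**2 - 9*z/7 + 4 splits as (z - a)(z - a') with a = (9/14) + ((1/14)*sqrt(703))*i, a' = (9/14) - ((1/14)*sqrt(703))*i. At the order-3 pole a set g(z) = (z - a)^3*f(z) = [(4/17 - 22*z/35)/(z - 1)**2] / (z - a')^3.
Order-3 pole: residue = g''(a)/2; g''((9/14) + ((1/14)*sqrt(703))*i) = (11711/1493960) - ((61187917/147665695528)*sqrt(703))*i, so the residue is (11711/2987920) - ((61187917/295331391056)*sqrt(703))*i.

The residue is (11711/2987920) - ((61187917/295331391056)*sqrt(703))*i.


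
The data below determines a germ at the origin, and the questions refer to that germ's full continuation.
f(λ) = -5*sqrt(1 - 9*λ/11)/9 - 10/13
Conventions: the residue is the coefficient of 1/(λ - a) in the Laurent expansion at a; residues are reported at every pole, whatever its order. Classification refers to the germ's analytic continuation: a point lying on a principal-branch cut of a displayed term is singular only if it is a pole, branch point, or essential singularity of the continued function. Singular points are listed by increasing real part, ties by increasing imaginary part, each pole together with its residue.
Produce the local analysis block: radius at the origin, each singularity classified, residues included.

Radius of convergence at 0: 11/9.
At 11/9: an algebraic (square-root) branch point.

Branch term (-5/9)*sqrt(1 - λ/(11/9)): its argument vanishes at λ = 11/9, a square-root branch point, modulus 11/9.
The radius of convergence is the smallest modulus among the singular points: 11/9.
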